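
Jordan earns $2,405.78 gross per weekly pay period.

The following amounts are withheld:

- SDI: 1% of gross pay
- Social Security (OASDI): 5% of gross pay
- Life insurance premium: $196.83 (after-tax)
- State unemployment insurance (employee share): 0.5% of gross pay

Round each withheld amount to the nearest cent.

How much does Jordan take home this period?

$2,052.57

SDI: $2,405.78 × 0.01 = $24.06
State unemployment insurance (employee share): $2,405.78 × 0.005 = $12.03
Social Security (OASDI): $2,405.78 × 0.05 = $120.29
Life insurance premium: $196.83
Total deductions = $24.06 + $12.03 + $120.29 + $196.83 = $353.21
Net pay = $2,405.78 − $353.21 = $2,052.57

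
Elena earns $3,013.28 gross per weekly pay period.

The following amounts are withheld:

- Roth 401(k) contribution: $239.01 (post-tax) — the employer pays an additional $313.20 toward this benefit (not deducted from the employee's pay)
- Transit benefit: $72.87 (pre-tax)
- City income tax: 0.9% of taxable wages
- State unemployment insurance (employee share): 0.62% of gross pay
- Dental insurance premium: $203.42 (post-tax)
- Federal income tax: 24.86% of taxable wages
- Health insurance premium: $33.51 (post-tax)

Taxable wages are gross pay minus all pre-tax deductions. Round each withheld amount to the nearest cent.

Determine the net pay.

$1,688.34

Transit benefit: $72.87
Taxable wages = $3,013.28 − $72.87 = $2,940.41
Federal income tax: $2,940.41 × 0.2486 = $730.99
City income tax: $2,940.41 × 0.009 = $26.46
State unemployment insurance (employee share): $3,013.28 × 0.0062 = $18.68
Health insurance premium: $33.51
Dental insurance premium: $203.42
Roth 401(k) contribution: $239.01
(Employer's $313.20 toward Roth 401(k) contribution is not withheld from the employee.)
Total deductions = $72.87 + $730.99 + $26.46 + $18.68 + $33.51 + $203.42 + $239.01 = $1,324.94
Net pay = $3,013.28 − $1,324.94 = $1,688.34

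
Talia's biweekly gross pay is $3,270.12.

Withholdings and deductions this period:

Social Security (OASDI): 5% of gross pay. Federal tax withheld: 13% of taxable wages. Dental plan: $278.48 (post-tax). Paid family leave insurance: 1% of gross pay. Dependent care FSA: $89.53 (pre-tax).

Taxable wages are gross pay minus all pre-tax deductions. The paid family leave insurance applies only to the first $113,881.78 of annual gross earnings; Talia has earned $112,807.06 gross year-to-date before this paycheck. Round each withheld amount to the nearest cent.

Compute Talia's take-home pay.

$2,314.37

Dependent care FSA: $89.53
Taxable wages = $3,270.12 − $89.53 = $3,180.59
Federal tax withheld: $3,180.59 × 0.13 = $413.48
Social Security (OASDI): $3,270.12 × 0.05 = $163.51
Paid family leave insurance: only $113,881.78 − $112,807.06 = $1,074.72 of this check is subject → $1,074.72 × 0.01 = $10.75
Dental plan: $278.48
Total deductions = $89.53 + $413.48 + $163.51 + $10.75 + $278.48 = $955.75
Net pay = $3,270.12 − $955.75 = $2,314.37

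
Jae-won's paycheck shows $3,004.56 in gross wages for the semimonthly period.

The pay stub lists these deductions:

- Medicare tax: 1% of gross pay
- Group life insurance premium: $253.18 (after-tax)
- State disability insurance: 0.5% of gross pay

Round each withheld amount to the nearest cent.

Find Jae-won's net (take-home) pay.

$2,706.31

Medicare tax: $3,004.56 × 0.01 = $30.05
State disability insurance: $3,004.56 × 0.005 = $15.02
Group life insurance premium: $253.18
Total deductions = $30.05 + $15.02 + $253.18 = $298.25
Net pay = $3,004.56 − $298.25 = $2,706.31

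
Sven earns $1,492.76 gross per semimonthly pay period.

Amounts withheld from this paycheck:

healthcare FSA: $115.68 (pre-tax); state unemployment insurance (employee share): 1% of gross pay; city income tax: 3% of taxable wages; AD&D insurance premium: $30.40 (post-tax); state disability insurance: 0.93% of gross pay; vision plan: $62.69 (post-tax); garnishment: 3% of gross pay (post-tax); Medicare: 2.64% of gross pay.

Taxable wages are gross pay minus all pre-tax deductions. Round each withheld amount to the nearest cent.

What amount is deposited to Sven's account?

$1,129.68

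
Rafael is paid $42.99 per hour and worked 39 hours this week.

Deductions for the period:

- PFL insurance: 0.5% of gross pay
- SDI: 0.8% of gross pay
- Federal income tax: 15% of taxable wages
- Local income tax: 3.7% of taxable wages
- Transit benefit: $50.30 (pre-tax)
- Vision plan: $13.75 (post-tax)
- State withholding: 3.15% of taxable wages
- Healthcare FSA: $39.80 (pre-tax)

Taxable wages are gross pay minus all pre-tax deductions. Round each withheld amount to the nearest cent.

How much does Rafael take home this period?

Gross pay: 39 × $42.99 = $1,676.61
Transit benefit: $50.30
Healthcare FSA: $39.80
Pre-tax total = $50.30 + $39.80 = $90.10
Taxable wages = $1,676.61 − $90.10 = $1,586.51
State withholding: $1,586.51 × 0.0315 = $49.98
Local income tax: $1,586.51 × 0.037 = $58.70
Federal income tax: $1,586.51 × 0.15 = $237.98
SDI: $1,676.61 × 0.008 = $13.41
PFL insurance: $1,676.61 × 0.005 = $8.38
Vision plan: $13.75
Total deductions = $50.30 + $39.80 + $49.98 + $58.70 + $237.98 + $13.41 + $8.38 + $13.75 = $472.30
Net pay = $1,676.61 − $472.30 = $1,204.31

$1,204.31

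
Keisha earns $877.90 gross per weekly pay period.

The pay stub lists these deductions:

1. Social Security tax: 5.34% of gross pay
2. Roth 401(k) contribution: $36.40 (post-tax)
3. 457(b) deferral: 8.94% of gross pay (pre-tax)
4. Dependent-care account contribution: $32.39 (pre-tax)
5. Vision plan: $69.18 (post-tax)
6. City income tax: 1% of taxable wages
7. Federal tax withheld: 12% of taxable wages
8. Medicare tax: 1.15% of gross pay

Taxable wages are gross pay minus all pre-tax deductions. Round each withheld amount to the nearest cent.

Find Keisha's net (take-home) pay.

Dependent-care account contribution: $32.39
457(b) deferral: $877.90 × 0.0894 = $78.48
Pre-tax total = $32.39 + $78.48 = $110.87
Taxable wages = $877.90 − $110.87 = $767.03
Federal tax withheld: $767.03 × 0.12 = $92.04
City income tax: $767.03 × 0.01 = $7.67
Social Security tax: $877.90 × 0.0534 = $46.88
Medicare tax: $877.90 × 0.0115 = $10.10
Vision plan: $69.18
Roth 401(k) contribution: $36.40
Total deductions = $32.39 + $78.48 + $92.04 + $7.67 + $46.88 + $10.10 + $69.18 + $36.40 = $373.14
Net pay = $877.90 − $373.14 = $504.76

$504.76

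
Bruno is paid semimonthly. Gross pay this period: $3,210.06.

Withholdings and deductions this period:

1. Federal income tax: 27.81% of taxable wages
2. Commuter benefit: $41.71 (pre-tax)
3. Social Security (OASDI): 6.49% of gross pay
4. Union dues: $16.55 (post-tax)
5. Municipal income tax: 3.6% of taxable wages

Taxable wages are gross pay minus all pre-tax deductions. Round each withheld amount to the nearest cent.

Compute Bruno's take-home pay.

Commuter benefit: $41.71
Taxable wages = $3,210.06 − $41.71 = $3,168.35
Municipal income tax: $3,168.35 × 0.036 = $114.06
Federal income tax: $3,168.35 × 0.2781 = $881.12
Social Security (OASDI): $3,210.06 × 0.0649 = $208.33
Union dues: $16.55
Total deductions = $41.71 + $114.06 + $881.12 + $208.33 + $16.55 = $1,261.77
Net pay = $3,210.06 − $1,261.77 = $1,948.29

$1,948.29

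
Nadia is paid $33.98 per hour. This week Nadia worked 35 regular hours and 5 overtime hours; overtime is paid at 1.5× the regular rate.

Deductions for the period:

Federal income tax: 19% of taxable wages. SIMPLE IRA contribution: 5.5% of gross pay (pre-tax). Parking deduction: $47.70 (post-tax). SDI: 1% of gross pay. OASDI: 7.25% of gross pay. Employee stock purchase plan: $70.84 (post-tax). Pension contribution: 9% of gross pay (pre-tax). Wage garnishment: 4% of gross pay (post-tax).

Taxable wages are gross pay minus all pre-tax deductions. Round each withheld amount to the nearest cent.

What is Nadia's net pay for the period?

Regular pay: 35 × $33.98 = $1,189.30
Overtime pay: 5 × $33.98 × 1.5 = $254.85
Gross pay = $1,189.30 + $254.85 = $1,444.15
Pension contribution: $1,444.15 × 0.09 = $129.97
SIMPLE IRA contribution: $1,444.15 × 0.055 = $79.43
Pre-tax total = $129.97 + $79.43 = $209.40
Taxable wages = $1,444.15 − $209.40 = $1,234.75
Federal income tax: $1,234.75 × 0.19 = $234.60
SDI: $1,444.15 × 0.01 = $14.44
OASDI: $1,444.15 × 0.0725 = $104.70
Parking deduction: $47.70
Wage garnishment: $1,444.15 × 0.04 = $57.77
Employee stock purchase plan: $70.84
Total deductions = $129.97 + $79.43 + $234.60 + $14.44 + $104.70 + $47.70 + $57.77 + $70.84 = $739.45
Net pay = $1,444.15 − $739.45 = $704.70

$704.70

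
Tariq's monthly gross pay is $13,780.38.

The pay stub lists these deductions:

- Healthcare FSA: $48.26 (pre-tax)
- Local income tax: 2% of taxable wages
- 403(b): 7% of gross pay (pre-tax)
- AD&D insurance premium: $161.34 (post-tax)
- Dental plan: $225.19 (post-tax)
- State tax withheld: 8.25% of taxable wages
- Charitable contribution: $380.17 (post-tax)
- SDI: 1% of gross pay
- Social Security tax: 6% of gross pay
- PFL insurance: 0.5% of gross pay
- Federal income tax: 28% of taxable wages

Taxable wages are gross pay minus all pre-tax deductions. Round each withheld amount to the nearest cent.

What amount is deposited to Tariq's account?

403(b): $13,780.38 × 0.07 = $964.63
Healthcare FSA: $48.26
Pre-tax total = $964.63 + $48.26 = $1,012.89
Taxable wages = $13,780.38 − $1,012.89 = $12,767.49
State tax withheld: $12,767.49 × 0.0825 = $1,053.32
Federal income tax: $12,767.49 × 0.28 = $3,574.90
Local income tax: $12,767.49 × 0.02 = $255.35
PFL insurance: $13,780.38 × 0.005 = $68.90
SDI: $13,780.38 × 0.01 = $137.80
Social Security tax: $13,780.38 × 0.06 = $826.82
Charitable contribution: $380.17
AD&D insurance premium: $161.34
Dental plan: $225.19
Total deductions = $964.63 + $48.26 + $1,053.32 + $3,574.90 + $255.35 + $68.90 + $137.80 + $826.82 + $380.17 + $161.34 + $225.19 = $7,696.68
Net pay = $13,780.38 − $7,696.68 = $6,083.70

$6,083.70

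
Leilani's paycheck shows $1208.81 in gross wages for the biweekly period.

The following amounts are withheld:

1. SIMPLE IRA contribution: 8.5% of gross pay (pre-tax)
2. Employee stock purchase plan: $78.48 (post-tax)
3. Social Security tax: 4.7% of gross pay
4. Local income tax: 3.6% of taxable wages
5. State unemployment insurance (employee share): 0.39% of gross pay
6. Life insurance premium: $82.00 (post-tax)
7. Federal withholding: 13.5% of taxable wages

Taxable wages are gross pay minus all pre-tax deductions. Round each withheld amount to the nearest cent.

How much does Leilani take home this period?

SIMPLE IRA contribution: $1208.81 × 0.085 = $102.75
Taxable wages = $1208.81 − $102.75 = $1106.06
Federal withholding: $1106.06 × 0.135 = $149.32
Local income tax: $1106.06 × 0.036 = $39.82
Social Security tax: $1208.81 × 0.047 = $56.81
State unemployment insurance (employee share): $1208.81 × 0.0039 = $4.71
Employee stock purchase plan: $78.48
Life insurance premium: $82.00
Total deductions = $102.75 + $149.32 + $39.82 + $56.81 + $4.71 + $78.48 + $82.00 = $513.89
Net pay = $1208.81 − $513.89 = $694.92

$694.92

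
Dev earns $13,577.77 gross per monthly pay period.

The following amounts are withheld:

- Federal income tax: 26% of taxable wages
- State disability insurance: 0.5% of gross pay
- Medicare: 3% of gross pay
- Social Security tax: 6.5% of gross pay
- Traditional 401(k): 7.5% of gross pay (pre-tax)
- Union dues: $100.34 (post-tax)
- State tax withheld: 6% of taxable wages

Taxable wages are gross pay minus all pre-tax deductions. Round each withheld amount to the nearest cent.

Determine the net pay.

$7,082.30

Traditional 401(k): $13,577.77 × 0.075 = $1,018.33
Taxable wages = $13,577.77 − $1,018.33 = $12,559.44
Federal income tax: $12,559.44 × 0.26 = $3,265.45
State tax withheld: $12,559.44 × 0.06 = $753.57
State disability insurance: $13,577.77 × 0.005 = $67.89
Medicare: $13,577.77 × 0.03 = $407.33
Social Security tax: $13,577.77 × 0.065 = $882.56
Union dues: $100.34
Total deductions = $1,018.33 + $3,265.45 + $753.57 + $67.89 + $407.33 + $882.56 + $100.34 = $6,495.47
Net pay = $13,577.77 − $6,495.47 = $7,082.30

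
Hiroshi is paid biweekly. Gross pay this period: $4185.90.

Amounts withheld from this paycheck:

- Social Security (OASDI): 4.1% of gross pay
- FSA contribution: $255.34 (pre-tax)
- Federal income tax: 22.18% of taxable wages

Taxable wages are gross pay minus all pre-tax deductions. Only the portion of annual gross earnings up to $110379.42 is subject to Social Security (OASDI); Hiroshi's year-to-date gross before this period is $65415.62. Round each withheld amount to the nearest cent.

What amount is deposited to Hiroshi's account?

$2887.14

FSA contribution: $255.34
Taxable wages = $4185.90 − $255.34 = $3930.56
Federal income tax: $3930.56 × 0.2218 = $871.80
Social Security (OASDI): cap not yet reached, full $4185.90 is subject → $4185.90 × 0.041 = $171.62
Total deductions = $255.34 + $871.80 + $171.62 = $1298.76
Net pay = $4185.90 − $1298.76 = $2887.14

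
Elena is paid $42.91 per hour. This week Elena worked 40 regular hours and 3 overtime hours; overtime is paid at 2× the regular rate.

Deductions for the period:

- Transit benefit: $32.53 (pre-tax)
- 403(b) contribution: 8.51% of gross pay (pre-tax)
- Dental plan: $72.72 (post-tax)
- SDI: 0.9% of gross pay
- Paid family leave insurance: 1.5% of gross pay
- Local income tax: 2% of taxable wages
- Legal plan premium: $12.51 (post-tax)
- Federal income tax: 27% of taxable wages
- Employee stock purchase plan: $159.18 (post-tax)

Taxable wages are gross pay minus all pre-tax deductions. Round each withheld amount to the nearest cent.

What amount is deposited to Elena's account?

Regular pay: 40 × $42.91 = $1,716.40
Overtime pay: 3 × $42.91 × 2 = $257.46
Gross pay = $1,716.40 + $257.46 = $1,973.86
403(b) contribution: $1,973.86 × 0.0851 = $167.98
Transit benefit: $32.53
Pre-tax total = $167.98 + $32.53 = $200.51
Taxable wages = $1,973.86 − $200.51 = $1,773.35
Federal income tax: $1,773.35 × 0.27 = $478.80
Local income tax: $1,773.35 × 0.02 = $35.47
SDI: $1,973.86 × 0.009 = $17.76
Paid family leave insurance: $1,973.86 × 0.015 = $29.61
Legal plan premium: $12.51
Employee stock purchase plan: $159.18
Dental plan: $72.72
Total deductions = $167.98 + $32.53 + $478.80 + $35.47 + $17.76 + $29.61 + $12.51 + $159.18 + $72.72 = $1,006.56
Net pay = $1,973.86 − $1,006.56 = $967.30

$967.30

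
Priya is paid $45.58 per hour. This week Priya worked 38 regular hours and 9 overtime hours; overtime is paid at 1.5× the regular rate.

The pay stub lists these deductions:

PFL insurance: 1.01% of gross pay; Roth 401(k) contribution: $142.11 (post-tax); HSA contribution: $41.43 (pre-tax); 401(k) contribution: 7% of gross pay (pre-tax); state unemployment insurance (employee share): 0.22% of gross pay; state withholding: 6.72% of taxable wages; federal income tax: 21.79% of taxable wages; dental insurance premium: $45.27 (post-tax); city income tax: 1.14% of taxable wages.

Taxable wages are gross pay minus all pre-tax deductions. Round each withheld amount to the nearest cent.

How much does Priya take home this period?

$1,290.38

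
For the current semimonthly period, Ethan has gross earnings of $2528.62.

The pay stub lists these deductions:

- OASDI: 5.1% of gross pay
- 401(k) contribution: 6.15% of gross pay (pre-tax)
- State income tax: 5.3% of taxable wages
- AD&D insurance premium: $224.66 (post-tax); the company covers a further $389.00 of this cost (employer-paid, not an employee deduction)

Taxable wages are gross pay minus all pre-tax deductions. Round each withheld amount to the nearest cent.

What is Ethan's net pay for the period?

401(k) contribution: $2528.62 × 0.0615 = $155.51
Taxable wages = $2528.62 − $155.51 = $2373.11
State income tax: $2373.11 × 0.053 = $125.77
OASDI: $2528.62 × 0.051 = $128.96
AD&D insurance premium: $224.66
(Employer's $389.00 toward AD&D insurance premium is not withheld from the employee.)
Total deductions = $155.51 + $125.77 + $128.96 + $224.66 = $634.90
Net pay = $2528.62 − $634.90 = $1893.72

$1893.72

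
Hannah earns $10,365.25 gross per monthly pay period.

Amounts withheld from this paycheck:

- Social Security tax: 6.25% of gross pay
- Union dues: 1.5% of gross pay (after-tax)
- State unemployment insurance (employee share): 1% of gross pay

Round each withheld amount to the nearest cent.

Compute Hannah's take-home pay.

State unemployment insurance (employee share): $10,365.25 × 0.01 = $103.65
Social Security tax: $10,365.25 × 0.0625 = $647.83
Union dues: $10,365.25 × 0.015 = $155.48
Total deductions = $103.65 + $647.83 + $155.48 = $906.96
Net pay = $10,365.25 − $906.96 = $9,458.29

$9,458.29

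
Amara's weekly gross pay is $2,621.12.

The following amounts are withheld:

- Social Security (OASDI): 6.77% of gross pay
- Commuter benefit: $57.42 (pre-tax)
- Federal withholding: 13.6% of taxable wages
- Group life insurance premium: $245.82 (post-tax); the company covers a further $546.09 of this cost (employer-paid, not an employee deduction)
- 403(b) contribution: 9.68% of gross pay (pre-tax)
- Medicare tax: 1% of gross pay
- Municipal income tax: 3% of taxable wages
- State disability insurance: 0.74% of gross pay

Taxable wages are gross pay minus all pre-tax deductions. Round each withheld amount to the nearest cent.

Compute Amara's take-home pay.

Commuter benefit: $57.42
403(b) contribution: $2,621.12 × 0.0968 = $253.72
Pre-tax total = $57.42 + $253.72 = $311.14
Taxable wages = $2,621.12 − $311.14 = $2,309.98
Federal withholding: $2,309.98 × 0.136 = $314.16
Municipal income tax: $2,309.98 × 0.03 = $69.30
State disability insurance: $2,621.12 × 0.0074 = $19.40
Social Security (OASDI): $2,621.12 × 0.0677 = $177.45
Medicare tax: $2,621.12 × 0.01 = $26.21
Group life insurance premium: $245.82
(Employer's $546.09 toward group life insurance premium is not withheld from the employee.)
Total deductions = $57.42 + $253.72 + $314.16 + $69.30 + $19.40 + $177.45 + $26.21 + $245.82 = $1,163.48
Net pay = $2,621.12 − $1,163.48 = $1,457.64

$1,457.64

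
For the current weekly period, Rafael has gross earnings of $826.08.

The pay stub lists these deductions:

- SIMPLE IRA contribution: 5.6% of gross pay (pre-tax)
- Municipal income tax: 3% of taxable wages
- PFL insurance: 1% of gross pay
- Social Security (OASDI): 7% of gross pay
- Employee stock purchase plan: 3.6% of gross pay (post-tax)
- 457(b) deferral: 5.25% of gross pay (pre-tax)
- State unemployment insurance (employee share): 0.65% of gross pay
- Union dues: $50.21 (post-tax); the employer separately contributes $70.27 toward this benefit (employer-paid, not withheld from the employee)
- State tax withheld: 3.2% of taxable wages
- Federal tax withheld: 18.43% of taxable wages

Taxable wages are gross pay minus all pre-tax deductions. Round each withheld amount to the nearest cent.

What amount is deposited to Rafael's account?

$403.65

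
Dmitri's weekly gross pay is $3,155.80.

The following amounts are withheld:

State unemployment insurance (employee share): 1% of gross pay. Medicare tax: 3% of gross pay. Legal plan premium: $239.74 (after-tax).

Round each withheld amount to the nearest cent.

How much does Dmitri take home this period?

Medicare tax: $3,155.80 × 0.03 = $94.67
State unemployment insurance (employee share): $3,155.80 × 0.01 = $31.56
Legal plan premium: $239.74
Total deductions = $94.67 + $31.56 + $239.74 = $365.97
Net pay = $3,155.80 − $365.97 = $2,789.83

$2,789.83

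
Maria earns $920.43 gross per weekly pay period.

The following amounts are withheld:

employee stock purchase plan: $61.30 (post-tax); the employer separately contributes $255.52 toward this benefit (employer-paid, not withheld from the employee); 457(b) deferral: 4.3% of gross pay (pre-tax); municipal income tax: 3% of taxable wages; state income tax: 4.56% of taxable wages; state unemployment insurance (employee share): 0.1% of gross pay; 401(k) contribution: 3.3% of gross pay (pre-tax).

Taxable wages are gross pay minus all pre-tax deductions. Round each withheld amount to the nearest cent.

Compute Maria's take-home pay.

401(k) contribution: $920.43 × 0.033 = $30.37
457(b) deferral: $920.43 × 0.043 = $39.58
Pre-tax total = $30.37 + $39.58 = $69.95
Taxable wages = $920.43 − $69.95 = $850.48
Municipal income tax: $850.48 × 0.03 = $25.51
State income tax: $850.48 × 0.0456 = $38.78
State unemployment insurance (employee share): $920.43 × 0.001 = $0.92
Employee stock purchase plan: $61.30
(Employer's $255.52 toward employee stock purchase plan is not withheld from the employee.)
Total deductions = $30.37 + $39.58 + $25.51 + $38.78 + $0.92 + $61.30 = $196.46
Net pay = $920.43 − $196.46 = $723.97

$723.97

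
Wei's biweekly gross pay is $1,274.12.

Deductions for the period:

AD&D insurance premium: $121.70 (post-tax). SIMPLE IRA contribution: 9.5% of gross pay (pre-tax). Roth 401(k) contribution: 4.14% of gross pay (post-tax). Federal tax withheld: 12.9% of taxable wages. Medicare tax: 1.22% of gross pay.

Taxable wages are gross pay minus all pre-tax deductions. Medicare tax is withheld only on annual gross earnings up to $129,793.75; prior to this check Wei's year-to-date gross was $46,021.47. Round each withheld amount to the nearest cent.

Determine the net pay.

SIMPLE IRA contribution: $1,274.12 × 0.095 = $121.04
Taxable wages = $1,274.12 − $121.04 = $1,153.08
Federal tax withheld: $1,153.08 × 0.129 = $148.75
Medicare tax: cap not yet reached, full $1,274.12 is subject → $1,274.12 × 0.0122 = $15.54
AD&D insurance premium: $121.70
Roth 401(k) contribution: $1,274.12 × 0.0414 = $52.75
Total deductions = $121.04 + $148.75 + $15.54 + $121.70 + $52.75 = $459.78
Net pay = $1,274.12 − $459.78 = $814.34

$814.34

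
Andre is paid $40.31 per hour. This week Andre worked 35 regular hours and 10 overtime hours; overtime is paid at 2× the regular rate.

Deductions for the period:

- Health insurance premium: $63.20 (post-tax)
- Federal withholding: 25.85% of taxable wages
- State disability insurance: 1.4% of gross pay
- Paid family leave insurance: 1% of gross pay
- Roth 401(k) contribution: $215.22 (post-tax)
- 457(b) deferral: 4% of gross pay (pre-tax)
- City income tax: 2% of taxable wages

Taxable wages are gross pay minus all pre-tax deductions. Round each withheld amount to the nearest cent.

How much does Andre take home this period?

Regular pay: 35 × $40.31 = $1,410.85
Overtime pay: 10 × $40.31 × 2 = $806.20
Gross pay = $1,410.85 + $806.20 = $2,217.05
457(b) deferral: $2,217.05 × 0.04 = $88.68
Taxable wages = $2,217.05 − $88.68 = $2,128.37
City income tax: $2,128.37 × 0.02 = $42.57
Federal withholding: $2,128.37 × 0.2585 = $550.18
Paid family leave insurance: $2,217.05 × 0.01 = $22.17
State disability insurance: $2,217.05 × 0.014 = $31.04
Health insurance premium: $63.20
Roth 401(k) contribution: $215.22
Total deductions = $88.68 + $42.57 + $550.18 + $22.17 + $31.04 + $63.20 + $215.22 = $1,013.06
Net pay = $2,217.05 − $1,013.06 = $1,203.99

$1,203.99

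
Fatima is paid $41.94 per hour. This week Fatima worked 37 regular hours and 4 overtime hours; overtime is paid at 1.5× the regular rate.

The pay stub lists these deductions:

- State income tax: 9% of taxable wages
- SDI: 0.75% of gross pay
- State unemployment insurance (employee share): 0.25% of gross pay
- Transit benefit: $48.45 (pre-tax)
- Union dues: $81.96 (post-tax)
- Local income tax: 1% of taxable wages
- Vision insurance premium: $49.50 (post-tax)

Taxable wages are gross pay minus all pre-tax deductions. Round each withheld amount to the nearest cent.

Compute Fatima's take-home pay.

Regular pay: 37 × $41.94 = $1,551.78
Overtime pay: 4 × $41.94 × 1.5 = $251.64
Gross pay = $1,551.78 + $251.64 = $1,803.42
Transit benefit: $48.45
Taxable wages = $1,803.42 − $48.45 = $1,754.97
Local income tax: $1,754.97 × 0.01 = $17.55
State income tax: $1,754.97 × 0.09 = $157.95
SDI: $1,803.42 × 0.0075 = $13.53
State unemployment insurance (employee share): $1,803.42 × 0.0025 = $4.51
Union dues: $81.96
Vision insurance premium: $49.50
Total deductions = $48.45 + $17.55 + $157.95 + $13.53 + $4.51 + $81.96 + $49.50 = $373.45
Net pay = $1,803.42 − $373.45 = $1,429.97

$1,429.97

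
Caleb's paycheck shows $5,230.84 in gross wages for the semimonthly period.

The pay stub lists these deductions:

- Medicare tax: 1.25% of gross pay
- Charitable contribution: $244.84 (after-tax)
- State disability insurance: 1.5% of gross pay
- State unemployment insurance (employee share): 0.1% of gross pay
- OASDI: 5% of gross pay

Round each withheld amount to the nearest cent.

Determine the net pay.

$4,575.38

State disability insurance: $5,230.84 × 0.015 = $78.46
Medicare tax: $5,230.84 × 0.0125 = $65.39
OASDI: $5,230.84 × 0.05 = $261.54
State unemployment insurance (employee share): $5,230.84 × 0.001 = $5.23
Charitable contribution: $244.84
Total deductions = $78.46 + $65.39 + $261.54 + $5.23 + $244.84 = $655.46
Net pay = $5,230.84 − $655.46 = $4,575.38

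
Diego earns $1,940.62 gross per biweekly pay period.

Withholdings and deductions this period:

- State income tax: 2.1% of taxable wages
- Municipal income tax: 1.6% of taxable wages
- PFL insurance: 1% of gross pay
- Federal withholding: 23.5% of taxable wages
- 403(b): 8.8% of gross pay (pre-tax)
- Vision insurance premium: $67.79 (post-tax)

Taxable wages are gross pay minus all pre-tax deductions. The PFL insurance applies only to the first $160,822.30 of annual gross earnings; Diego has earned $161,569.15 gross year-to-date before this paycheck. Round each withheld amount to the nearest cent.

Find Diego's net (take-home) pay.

403(b): $1,940.62 × 0.088 = $170.77
Taxable wages = $1,940.62 − $170.77 = $1,769.85
State income tax: $1,769.85 × 0.021 = $37.17
Municipal income tax: $1,769.85 × 0.016 = $28.32
Federal withholding: $1,769.85 × 0.235 = $415.91
PFL insurance: annual cap $160,822.30 already reached (YTD $161,569.15), so $0.00
Vision insurance premium: $67.79
Total deductions = $170.77 + $37.17 + $28.32 + $415.91 + $0.00 + $67.79 = $719.96
Net pay = $1,940.62 − $719.96 = $1,220.66

$1,220.66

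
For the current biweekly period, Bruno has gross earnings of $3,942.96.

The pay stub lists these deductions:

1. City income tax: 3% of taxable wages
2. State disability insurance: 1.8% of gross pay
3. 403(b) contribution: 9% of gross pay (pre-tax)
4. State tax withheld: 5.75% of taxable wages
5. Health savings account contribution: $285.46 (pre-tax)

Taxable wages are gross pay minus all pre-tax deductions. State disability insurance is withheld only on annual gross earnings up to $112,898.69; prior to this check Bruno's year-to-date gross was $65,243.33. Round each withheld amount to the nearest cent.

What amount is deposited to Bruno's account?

$2,942.68

Health savings account contribution: $285.46
403(b) contribution: $3,942.96 × 0.09 = $354.87
Pre-tax total = $285.46 + $354.87 = $640.33
Taxable wages = $3,942.96 − $640.33 = $3,302.63
City income tax: $3,302.63 × 0.03 = $99.08
State tax withheld: $3,302.63 × 0.0575 = $189.90
State disability insurance: cap not yet reached, full $3,942.96 is subject → $3,942.96 × 0.018 = $70.97
Total deductions = $285.46 + $354.87 + $99.08 + $189.90 + $70.97 = $1,000.28
Net pay = $3,942.96 − $1,000.28 = $2,942.68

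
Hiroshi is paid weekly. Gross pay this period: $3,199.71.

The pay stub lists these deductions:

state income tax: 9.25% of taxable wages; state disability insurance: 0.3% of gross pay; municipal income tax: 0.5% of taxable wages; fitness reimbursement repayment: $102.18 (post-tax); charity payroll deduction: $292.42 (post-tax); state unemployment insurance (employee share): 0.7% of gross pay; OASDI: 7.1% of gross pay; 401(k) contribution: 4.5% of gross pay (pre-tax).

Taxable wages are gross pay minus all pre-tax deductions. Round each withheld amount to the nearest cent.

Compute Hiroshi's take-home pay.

401(k) contribution: $3,199.71 × 0.045 = $143.99
Taxable wages = $3,199.71 − $143.99 = $3,055.72
Municipal income tax: $3,055.72 × 0.005 = $15.28
State income tax: $3,055.72 × 0.0925 = $282.65
OASDI: $3,199.71 × 0.071 = $227.18
State unemployment insurance (employee share): $3,199.71 × 0.007 = $22.40
State disability insurance: $3,199.71 × 0.003 = $9.60
Fitness reimbursement repayment: $102.18
Charity payroll deduction: $292.42
Total deductions = $143.99 + $15.28 + $282.65 + $227.18 + $22.40 + $9.60 + $102.18 + $292.42 = $1,095.70
Net pay = $3,199.71 − $1,095.70 = $2,104.01

$2,104.01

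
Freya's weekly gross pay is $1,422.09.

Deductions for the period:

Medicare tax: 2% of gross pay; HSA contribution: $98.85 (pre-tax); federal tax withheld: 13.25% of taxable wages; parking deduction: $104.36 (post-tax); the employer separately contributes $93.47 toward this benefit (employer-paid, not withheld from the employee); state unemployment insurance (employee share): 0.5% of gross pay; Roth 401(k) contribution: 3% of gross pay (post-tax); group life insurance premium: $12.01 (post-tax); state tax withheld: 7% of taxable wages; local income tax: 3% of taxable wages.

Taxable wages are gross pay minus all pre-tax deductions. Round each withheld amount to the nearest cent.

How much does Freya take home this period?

$821.00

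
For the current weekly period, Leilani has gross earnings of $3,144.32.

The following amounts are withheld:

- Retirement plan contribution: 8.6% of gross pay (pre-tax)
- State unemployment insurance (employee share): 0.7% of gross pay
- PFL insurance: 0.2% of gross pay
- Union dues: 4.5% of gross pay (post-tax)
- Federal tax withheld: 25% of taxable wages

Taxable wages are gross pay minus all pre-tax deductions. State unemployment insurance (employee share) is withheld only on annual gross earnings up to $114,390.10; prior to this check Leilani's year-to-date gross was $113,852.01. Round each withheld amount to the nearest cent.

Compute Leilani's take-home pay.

$2,003.88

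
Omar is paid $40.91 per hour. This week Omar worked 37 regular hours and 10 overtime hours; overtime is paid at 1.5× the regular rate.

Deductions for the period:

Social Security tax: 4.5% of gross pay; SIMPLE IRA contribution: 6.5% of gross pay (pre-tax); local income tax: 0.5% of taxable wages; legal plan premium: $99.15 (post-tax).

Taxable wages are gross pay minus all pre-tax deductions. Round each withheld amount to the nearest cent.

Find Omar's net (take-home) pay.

Regular pay: 37 × $40.91 = $1,513.67
Overtime pay: 10 × $40.91 × 1.5 = $613.65
Gross pay = $1,513.67 + $613.65 = $2,127.32
SIMPLE IRA contribution: $2,127.32 × 0.065 = $138.28
Taxable wages = $2,127.32 − $138.28 = $1,989.04
Local income tax: $1,989.04 × 0.005 = $9.95
Social Security tax: $2,127.32 × 0.045 = $95.73
Legal plan premium: $99.15
Total deductions = $138.28 + $9.95 + $95.73 + $99.15 = $343.11
Net pay = $2,127.32 − $343.11 = $1,784.21

$1,784.21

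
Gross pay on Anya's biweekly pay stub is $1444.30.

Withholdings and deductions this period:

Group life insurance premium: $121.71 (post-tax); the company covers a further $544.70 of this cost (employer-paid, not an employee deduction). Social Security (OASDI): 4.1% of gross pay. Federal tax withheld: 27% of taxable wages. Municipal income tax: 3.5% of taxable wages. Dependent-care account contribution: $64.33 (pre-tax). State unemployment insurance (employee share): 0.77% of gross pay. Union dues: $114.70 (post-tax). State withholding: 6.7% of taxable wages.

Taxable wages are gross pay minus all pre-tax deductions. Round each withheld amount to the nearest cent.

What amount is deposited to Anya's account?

$559.87

Dependent-care account contribution: $64.33
Taxable wages = $1444.30 − $64.33 = $1379.97
Federal tax withheld: $1379.97 × 0.27 = $372.59
State withholding: $1379.97 × 0.067 = $92.46
Municipal income tax: $1379.97 × 0.035 = $48.30
State unemployment insurance (employee share): $1444.30 × 0.0077 = $11.12
Social Security (OASDI): $1444.30 × 0.041 = $59.22
Group life insurance premium: $121.71
Union dues: $114.70
(Employer's $544.70 toward group life insurance premium is not withheld from the employee.)
Total deductions = $64.33 + $372.59 + $92.46 + $48.30 + $11.12 + $59.22 + $121.71 + $114.70 = $884.43
Net pay = $1444.30 − $884.43 = $559.87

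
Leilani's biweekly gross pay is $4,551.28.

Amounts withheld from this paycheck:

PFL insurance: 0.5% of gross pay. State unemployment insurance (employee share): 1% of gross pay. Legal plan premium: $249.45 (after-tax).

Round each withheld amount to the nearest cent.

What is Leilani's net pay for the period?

$4,233.56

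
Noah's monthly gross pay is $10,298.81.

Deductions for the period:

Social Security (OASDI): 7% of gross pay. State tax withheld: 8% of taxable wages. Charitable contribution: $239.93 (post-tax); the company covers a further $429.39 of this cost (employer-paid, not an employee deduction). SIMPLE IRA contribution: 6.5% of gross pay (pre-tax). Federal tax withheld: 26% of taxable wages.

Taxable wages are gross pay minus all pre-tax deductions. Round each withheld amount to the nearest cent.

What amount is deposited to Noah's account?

SIMPLE IRA contribution: $10,298.81 × 0.065 = $669.42
Taxable wages = $10,298.81 − $669.42 = $9,629.39
State tax withheld: $9,629.39 × 0.08 = $770.35
Federal tax withheld: $9,629.39 × 0.26 = $2,503.64
Social Security (OASDI): $10,298.81 × 0.07 = $720.92
Charitable contribution: $239.93
(Employer's $429.39 toward charitable contribution is not withheld from the employee.)
Total deductions = $669.42 + $770.35 + $2,503.64 + $720.92 + $239.93 = $4,904.26
Net pay = $10,298.81 − $4,904.26 = $5,394.55

$5,394.55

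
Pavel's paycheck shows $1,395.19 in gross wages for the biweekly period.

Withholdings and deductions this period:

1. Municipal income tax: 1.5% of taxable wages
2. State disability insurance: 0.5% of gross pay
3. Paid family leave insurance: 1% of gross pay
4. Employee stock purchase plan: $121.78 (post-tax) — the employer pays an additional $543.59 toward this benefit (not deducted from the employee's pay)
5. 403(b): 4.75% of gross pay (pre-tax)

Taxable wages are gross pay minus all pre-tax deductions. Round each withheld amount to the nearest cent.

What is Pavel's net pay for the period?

403(b): $1,395.19 × 0.0475 = $66.27
Taxable wages = $1,395.19 − $66.27 = $1,328.92
Municipal income tax: $1,328.92 × 0.015 = $19.93
Paid family leave insurance: $1,395.19 × 0.01 = $13.95
State disability insurance: $1,395.19 × 0.005 = $6.98
Employee stock purchase plan: $121.78
(Employer's $543.59 toward employee stock purchase plan is not withheld from the employee.)
Total deductions = $66.27 + $19.93 + $13.95 + $6.98 + $121.78 = $228.91
Net pay = $1,395.19 − $228.91 = $1,166.28

$1,166.28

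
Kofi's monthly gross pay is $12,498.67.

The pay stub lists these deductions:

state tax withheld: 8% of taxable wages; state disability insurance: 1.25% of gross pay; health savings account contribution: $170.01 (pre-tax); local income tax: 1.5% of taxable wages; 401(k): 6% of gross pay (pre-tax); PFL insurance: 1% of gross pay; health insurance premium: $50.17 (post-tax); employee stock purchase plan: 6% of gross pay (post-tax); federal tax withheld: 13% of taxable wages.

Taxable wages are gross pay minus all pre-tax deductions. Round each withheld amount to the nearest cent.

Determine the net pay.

$7,892.21

Health savings account contribution: $170.01
401(k): $12,498.67 × 0.06 = $749.92
Pre-tax total = $170.01 + $749.92 = $919.93
Taxable wages = $12,498.67 − $919.93 = $11,578.74
Local income tax: $11,578.74 × 0.015 = $173.68
Federal tax withheld: $11,578.74 × 0.13 = $1,505.24
State tax withheld: $11,578.74 × 0.08 = $926.30
State disability insurance: $12,498.67 × 0.0125 = $156.23
PFL insurance: $12,498.67 × 0.01 = $124.99
Health insurance premium: $50.17
Employee stock purchase plan: $12,498.67 × 0.06 = $749.92
Total deductions = $170.01 + $749.92 + $173.68 + $1,505.24 + $926.30 + $156.23 + $124.99 + $50.17 + $749.92 = $4,606.46
Net pay = $12,498.67 − $4,606.46 = $7,892.21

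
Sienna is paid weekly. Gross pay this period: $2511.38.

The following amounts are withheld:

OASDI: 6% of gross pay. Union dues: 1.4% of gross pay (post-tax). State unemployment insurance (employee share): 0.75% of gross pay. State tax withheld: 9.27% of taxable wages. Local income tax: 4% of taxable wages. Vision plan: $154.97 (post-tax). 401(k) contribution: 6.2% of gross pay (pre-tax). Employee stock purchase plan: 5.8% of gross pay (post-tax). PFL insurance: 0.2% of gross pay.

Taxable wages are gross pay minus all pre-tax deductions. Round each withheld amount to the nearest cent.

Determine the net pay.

$1532.74

401(k) contribution: $2511.38 × 0.062 = $155.71
Taxable wages = $2511.38 − $155.71 = $2355.67
State tax withheld: $2355.67 × 0.0927 = $218.37
Local income tax: $2355.67 × 0.04 = $94.23
PFL insurance: $2511.38 × 0.002 = $5.02
State unemployment insurance (employee share): $2511.38 × 0.0075 = $18.84
OASDI: $2511.38 × 0.06 = $150.68
Union dues: $2511.38 × 0.014 = $35.16
Vision plan: $154.97
Employee stock purchase plan: $2511.38 × 0.058 = $145.66
Total deductions = $155.71 + $218.37 + $94.23 + $5.02 + $18.84 + $150.68 + $35.16 + $154.97 + $145.66 = $978.64
Net pay = $2511.38 − $978.64 = $1532.74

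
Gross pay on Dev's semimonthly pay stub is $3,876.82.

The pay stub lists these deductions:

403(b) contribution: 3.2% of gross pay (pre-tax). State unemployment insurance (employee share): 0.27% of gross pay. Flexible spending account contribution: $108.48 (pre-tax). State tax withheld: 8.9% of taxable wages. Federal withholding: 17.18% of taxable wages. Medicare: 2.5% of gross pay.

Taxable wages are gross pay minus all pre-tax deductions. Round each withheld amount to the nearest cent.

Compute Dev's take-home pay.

$2,586.46

403(b) contribution: $3,876.82 × 0.032 = $124.06
Flexible spending account contribution: $108.48
Pre-tax total = $124.06 + $108.48 = $232.54
Taxable wages = $3,876.82 − $232.54 = $3,644.28
State tax withheld: $3,644.28 × 0.089 = $324.34
Federal withholding: $3,644.28 × 0.1718 = $626.09
Medicare: $3,876.82 × 0.025 = $96.92
State unemployment insurance (employee share): $3,876.82 × 0.0027 = $10.47
Total deductions = $124.06 + $108.48 + $324.34 + $626.09 + $96.92 + $10.47 = $1,290.36
Net pay = $3,876.82 − $1,290.36 = $2,586.46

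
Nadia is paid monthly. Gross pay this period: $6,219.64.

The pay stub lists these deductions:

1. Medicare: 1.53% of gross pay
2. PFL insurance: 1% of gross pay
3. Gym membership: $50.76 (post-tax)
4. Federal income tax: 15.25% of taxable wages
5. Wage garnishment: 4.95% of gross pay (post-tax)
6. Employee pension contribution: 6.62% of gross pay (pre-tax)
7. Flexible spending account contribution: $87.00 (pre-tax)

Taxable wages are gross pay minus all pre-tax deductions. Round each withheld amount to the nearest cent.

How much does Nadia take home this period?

$4,332.47

Employee pension contribution: $6,219.64 × 0.0662 = $411.74
Flexible spending account contribution: $87.00
Pre-tax total = $411.74 + $87.00 = $498.74
Taxable wages = $6,219.64 − $498.74 = $5,720.90
Federal income tax: $5,720.90 × 0.1525 = $872.44
PFL insurance: $6,219.64 × 0.01 = $62.20
Medicare: $6,219.64 × 0.0153 = $95.16
Gym membership: $50.76
Wage garnishment: $6,219.64 × 0.0495 = $307.87
Total deductions = $411.74 + $87.00 + $872.44 + $62.20 + $95.16 + $50.76 + $307.87 = $1,887.17
Net pay = $6,219.64 − $1,887.17 = $4,332.47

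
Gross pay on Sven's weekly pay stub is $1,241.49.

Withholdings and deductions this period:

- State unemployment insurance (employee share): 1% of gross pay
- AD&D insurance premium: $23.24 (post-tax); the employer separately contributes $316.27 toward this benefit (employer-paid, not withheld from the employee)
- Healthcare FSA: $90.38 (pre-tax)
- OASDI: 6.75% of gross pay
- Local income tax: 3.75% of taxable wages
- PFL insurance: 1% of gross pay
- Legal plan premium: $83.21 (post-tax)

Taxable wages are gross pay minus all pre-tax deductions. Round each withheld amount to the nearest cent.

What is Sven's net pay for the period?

Healthcare FSA: $90.38
Taxable wages = $1,241.49 − $90.38 = $1,151.11
Local income tax: $1,151.11 × 0.0375 = $43.17
OASDI: $1,241.49 × 0.0675 = $83.80
PFL insurance: $1,241.49 × 0.01 = $12.41
State unemployment insurance (employee share): $1,241.49 × 0.01 = $12.41
Legal plan premium: $83.21
AD&D insurance premium: $23.24
(Employer's $316.27 toward AD&D insurance premium is not withheld from the employee.)
Total deductions = $90.38 + $43.17 + $83.80 + $12.41 + $12.41 + $83.21 + $23.24 = $348.62
Net pay = $1,241.49 − $348.62 = $892.87

$892.87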